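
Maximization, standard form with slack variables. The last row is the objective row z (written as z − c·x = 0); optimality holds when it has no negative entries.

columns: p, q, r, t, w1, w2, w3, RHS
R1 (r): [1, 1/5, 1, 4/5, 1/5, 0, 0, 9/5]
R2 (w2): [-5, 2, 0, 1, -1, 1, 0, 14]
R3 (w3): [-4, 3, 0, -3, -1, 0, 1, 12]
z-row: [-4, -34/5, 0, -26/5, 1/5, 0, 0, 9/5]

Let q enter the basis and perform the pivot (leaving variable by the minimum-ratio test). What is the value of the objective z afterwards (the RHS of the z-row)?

29

Ratio test on column q — row 1: (9/5)/(1/5) = 9; row 2: 14/2 = 7; row 3: 12/3 = 4. Minimum is 4 at row 3 (w3 leaves); pivot element 3.
Pivot on row 3; the z-row RHS becomes 9/5 − (-34/5)·4 = 29.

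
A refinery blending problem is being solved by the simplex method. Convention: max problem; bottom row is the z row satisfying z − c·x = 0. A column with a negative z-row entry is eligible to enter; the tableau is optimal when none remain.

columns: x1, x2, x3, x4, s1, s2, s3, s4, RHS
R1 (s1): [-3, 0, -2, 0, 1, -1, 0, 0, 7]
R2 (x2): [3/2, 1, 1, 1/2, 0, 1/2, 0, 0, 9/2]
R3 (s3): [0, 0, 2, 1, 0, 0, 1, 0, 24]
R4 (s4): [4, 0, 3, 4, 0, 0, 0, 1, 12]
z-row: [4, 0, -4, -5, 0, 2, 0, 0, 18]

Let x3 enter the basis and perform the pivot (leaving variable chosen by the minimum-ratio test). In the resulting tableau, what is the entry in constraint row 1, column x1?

Ratio test on column x3 — row 1: entry -2 ≤ 0; row 2: (9/2)/1 = 9/2; row 3: 24/2 = 12; row 4: 12/3 = 4. Minimum is 4 at row 4 (s4 leaves); pivot element 3.
Divide row 4 by 3; eliminate column x3 from the other rows.
Row 1 update in column x1: -3 − (-2)·(4/3) = -1/3.

-1/3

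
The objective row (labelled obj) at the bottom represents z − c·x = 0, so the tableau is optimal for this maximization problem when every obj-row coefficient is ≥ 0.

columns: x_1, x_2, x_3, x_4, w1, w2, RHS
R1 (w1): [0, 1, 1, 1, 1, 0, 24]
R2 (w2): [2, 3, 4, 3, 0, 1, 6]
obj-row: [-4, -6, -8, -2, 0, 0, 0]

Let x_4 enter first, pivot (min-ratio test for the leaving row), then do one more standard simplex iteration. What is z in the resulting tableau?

12

Ratio test on column x_4 — row 1: 24/1 = 24; row 2: 6/3 = 2. Minimum is 2 at row 2 (w2 leaves); pivot element 3.
Pivot on row 2; the obj-row RHS becomes 0 − (-2)·2 = 4.
Next entering variable (most negative obj-row entry -16/3): x_3.
Ratio test on column x_3 — row 1: entry -1/3 ≤ 0; row 2: 2/(4/3) = 3/2. Minimum is 3/2 at row 2 (x_4 leaves); pivot element 4/3.
After the second pivot the obj-row RHS is 4 − (-16/3)·(3/2) = 12.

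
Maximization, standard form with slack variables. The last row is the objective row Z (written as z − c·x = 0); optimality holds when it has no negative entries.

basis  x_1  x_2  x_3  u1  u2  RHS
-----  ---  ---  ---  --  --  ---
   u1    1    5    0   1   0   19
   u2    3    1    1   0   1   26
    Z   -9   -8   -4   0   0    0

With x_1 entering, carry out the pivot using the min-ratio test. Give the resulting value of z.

78

Ratio test on column x_1 — row 1: 19/1 = 19; row 2: 26/3 = 26/3. Minimum is 26/3 at row 2 (u2 leaves); pivot element 3.
Pivot on row 2; the Z-row RHS becomes 0 − (-9)·(26/3) = 78.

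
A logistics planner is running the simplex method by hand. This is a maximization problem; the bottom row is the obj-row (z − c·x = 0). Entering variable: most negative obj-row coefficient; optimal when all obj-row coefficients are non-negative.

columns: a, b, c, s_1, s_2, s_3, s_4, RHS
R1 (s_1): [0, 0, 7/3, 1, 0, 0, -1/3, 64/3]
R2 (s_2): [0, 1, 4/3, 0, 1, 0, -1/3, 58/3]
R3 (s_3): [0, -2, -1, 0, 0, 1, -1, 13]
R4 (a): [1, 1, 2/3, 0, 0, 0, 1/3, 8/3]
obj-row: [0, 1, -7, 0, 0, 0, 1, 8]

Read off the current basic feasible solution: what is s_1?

s_1 is basic (row 1); its value is the RHS of that row, 64/3.

64/3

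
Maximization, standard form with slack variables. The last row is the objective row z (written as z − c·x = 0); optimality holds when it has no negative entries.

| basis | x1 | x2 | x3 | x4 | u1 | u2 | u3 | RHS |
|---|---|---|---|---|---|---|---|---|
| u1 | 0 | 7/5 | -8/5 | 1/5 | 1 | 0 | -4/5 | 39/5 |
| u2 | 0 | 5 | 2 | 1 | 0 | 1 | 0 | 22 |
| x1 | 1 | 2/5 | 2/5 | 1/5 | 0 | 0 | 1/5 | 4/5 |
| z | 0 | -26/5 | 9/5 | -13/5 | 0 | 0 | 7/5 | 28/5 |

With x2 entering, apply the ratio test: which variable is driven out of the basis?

x1

Column x2 entries and ratios — u1: (39/5)/(7/5) = 39/7; u2: 22/5 = 22/5; x1: (4/5)/(2/5) = 2.
Smallest ratio is 2 in the row of x1, so x1 leaves.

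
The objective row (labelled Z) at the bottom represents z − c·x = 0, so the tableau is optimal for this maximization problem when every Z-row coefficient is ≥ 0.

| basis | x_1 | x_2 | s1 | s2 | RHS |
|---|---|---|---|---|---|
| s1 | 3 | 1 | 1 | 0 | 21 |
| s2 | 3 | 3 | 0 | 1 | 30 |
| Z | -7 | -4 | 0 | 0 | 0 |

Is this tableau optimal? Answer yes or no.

no

The Z-row has a negative entry -7 in column x_1, so it is not optimal.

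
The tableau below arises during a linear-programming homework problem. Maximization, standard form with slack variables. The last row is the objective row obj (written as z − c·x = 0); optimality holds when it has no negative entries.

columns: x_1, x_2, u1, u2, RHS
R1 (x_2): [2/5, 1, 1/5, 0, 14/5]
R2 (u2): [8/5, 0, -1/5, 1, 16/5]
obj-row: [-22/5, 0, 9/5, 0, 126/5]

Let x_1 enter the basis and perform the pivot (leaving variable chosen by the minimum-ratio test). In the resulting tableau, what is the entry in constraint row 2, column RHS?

Ratio test on column x_1 — row 1: (14/5)/(2/5) = 7; row 2: (16/5)/(8/5) = 2. Minimum is 2 at row 2 (u2 leaves); pivot element 8/5.
Divide row 2 by 8/5; eliminate column x_1 from the other rows.
In the new row 2, the RHS entry is the old entry divided by the pivot: (16/5)/(8/5) = 2.

2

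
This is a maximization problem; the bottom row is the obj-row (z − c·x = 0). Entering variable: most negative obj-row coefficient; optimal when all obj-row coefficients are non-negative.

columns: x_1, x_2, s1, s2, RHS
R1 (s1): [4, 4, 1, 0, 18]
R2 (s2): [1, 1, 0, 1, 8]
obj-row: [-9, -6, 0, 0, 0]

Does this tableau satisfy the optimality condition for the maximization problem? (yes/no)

no

The obj-row has a negative entry -9 in column x_1, so it is not optimal.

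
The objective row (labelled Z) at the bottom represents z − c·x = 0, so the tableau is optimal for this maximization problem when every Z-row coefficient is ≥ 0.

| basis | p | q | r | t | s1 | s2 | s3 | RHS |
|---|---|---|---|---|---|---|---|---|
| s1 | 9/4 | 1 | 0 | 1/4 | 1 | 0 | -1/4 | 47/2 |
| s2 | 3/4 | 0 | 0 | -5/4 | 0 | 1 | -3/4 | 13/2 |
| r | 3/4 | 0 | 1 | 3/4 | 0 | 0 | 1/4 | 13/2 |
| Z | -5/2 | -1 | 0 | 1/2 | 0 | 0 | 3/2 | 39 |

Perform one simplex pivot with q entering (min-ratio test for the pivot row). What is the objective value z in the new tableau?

125/2

Ratio test on column q — row 1: (47/2)/1 = 47/2; row 2: entry 0 ≤ 0; row 3: entry 0 ≤ 0. Minimum is 47/2 at row 1 (s1 leaves); pivot element 1.
Pivot on row 1; the Z-row RHS becomes 39 − (-1)·(47/2) = 125/2.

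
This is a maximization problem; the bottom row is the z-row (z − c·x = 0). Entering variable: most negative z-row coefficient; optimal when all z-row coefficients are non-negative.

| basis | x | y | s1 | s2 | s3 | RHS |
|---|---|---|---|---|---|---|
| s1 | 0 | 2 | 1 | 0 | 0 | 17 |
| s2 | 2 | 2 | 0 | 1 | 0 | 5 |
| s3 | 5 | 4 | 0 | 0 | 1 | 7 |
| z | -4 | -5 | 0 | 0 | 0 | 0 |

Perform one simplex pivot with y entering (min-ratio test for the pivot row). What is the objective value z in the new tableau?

Ratio test on column y — row 1: 17/2 = 17/2; row 2: 5/2 = 5/2; row 3: 7/4 = 7/4. Minimum is 7/4 at row 3 (s3 leaves); pivot element 4.
Pivot on row 3; the z-row RHS becomes 0 − (-5)·(7/4) = 35/4.

35/4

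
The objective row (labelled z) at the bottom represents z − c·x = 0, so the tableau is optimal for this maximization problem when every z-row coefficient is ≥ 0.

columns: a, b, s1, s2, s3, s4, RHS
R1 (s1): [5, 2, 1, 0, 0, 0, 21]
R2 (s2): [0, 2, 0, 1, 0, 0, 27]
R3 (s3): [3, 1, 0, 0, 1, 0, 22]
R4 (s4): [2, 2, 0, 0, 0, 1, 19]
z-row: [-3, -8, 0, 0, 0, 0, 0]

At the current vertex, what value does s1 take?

s1 is basic (row 1); its value is the RHS of that row, 21.

21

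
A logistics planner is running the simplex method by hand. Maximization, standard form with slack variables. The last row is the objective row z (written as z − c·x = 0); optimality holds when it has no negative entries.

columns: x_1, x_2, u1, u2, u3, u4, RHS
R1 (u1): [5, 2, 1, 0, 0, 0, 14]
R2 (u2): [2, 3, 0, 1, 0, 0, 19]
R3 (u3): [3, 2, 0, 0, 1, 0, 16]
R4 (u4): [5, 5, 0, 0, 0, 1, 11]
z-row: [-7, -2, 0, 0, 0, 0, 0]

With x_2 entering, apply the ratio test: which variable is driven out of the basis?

Column x_2 entries and ratios — u1: 14/2 = 7; u2: 19/3 = 19/3; u3: 16/2 = 8; u4: 11/5 = 11/5.
Smallest ratio is 11/5 in the row of u4, so u4 leaves.

u4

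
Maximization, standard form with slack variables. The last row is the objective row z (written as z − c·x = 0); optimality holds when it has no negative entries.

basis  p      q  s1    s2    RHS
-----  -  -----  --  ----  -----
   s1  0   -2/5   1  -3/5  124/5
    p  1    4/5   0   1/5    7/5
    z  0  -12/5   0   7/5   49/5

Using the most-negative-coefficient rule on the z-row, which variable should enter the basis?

q

Negative z-row entries: q: -12/5.
The most negative is -12/5 in column q, so q enters.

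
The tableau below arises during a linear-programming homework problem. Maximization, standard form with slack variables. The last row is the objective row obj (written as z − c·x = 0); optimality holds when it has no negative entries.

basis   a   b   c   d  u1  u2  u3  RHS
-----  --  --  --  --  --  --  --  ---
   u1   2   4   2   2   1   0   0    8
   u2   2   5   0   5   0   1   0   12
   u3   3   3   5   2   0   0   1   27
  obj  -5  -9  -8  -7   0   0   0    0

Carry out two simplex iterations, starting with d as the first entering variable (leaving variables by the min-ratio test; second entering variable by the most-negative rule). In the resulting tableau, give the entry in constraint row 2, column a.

2/5

Ratio test on column d — row 1: 8/2 = 4; row 2: 12/5 = 12/5; row 3: 27/2 = 27/2. Minimum is 12/5 at row 2 (u2 leaves); pivot element 5.
Divide row 2 by 5; eliminate column d from the other rows.
Second iteration: most negative obj-row entry is -8 in column c, so c enters.
Ratio test on column c — row 1: (16/5)/2 = 8/5; row 2: entry 0 ≤ 0; row 3: (111/5)/5 = 111/25. Minimum is 8/5 at row 1 (u1 leaves); pivot element 2.
Divide row 1 by 2; eliminate column c from the other rows.
After both pivots, the entry at constraint row 2, column a is 2/5.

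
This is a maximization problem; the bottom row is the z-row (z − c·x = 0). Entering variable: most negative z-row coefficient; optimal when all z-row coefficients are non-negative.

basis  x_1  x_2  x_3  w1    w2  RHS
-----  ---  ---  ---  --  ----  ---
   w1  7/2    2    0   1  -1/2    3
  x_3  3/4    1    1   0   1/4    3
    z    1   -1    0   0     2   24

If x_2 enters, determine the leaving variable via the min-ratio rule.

w1

Column x_2 entries and ratios — w1: 3/2 = 3/2; x_3: 3/1 = 3.
Smallest ratio is 3/2 in the row of w1, so w1 leaves.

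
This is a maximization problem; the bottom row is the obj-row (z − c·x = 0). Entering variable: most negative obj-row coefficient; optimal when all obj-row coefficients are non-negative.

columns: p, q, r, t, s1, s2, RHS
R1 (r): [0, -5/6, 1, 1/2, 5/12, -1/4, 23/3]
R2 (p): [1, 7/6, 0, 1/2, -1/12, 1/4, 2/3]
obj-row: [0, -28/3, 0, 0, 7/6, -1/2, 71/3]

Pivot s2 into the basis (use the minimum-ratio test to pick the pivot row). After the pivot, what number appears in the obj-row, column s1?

Ratio test on column s2 — row 1: entry -1/4 ≤ 0; row 2: (2/3)/(1/4) = 8/3. Minimum is 8/3 at row 2 (p leaves); pivot element 1/4.
Divide row 2 by 1/4; eliminate column s2 from the other rows.
obj-row update in column s1: 7/6 − (-1/2)·(-1/3) = 1.

1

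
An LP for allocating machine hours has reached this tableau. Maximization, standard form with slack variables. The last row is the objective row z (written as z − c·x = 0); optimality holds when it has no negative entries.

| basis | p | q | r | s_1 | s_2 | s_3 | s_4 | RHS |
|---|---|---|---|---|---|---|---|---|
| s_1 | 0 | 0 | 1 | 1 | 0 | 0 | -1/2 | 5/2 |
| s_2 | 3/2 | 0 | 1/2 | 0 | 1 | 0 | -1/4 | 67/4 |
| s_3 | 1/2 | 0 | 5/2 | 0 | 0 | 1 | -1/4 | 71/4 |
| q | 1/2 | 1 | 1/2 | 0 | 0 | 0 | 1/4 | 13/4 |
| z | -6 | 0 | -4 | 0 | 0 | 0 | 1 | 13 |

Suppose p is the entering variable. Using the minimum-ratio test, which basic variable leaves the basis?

Column p entries and ratios — s_1: 0 ≤ 0, skip; s_2: (67/4)/(3/2) = 67/6; s_3: (71/4)/(1/2) = 71/2; q: (13/4)/(1/2) = 13/2.
Smallest ratio is 13/2 in the row of q, so q leaves.

q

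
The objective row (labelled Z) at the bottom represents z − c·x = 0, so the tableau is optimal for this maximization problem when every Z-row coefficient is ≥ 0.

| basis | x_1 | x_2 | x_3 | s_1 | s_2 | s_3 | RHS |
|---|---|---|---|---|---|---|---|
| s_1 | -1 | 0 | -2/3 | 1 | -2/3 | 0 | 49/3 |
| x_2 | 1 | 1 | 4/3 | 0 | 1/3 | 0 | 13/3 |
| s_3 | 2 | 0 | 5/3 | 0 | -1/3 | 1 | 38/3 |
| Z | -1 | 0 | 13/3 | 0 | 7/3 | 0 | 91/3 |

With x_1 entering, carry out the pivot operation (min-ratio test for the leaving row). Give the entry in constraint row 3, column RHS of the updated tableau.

4

Ratio test on column x_1 — row 1: entry -1 ≤ 0; row 2: (13/3)/1 = 13/3; row 3: (38/3)/2 = 19/3. Minimum is 13/3 at row 2 (x_2 leaves); pivot element 1.
Divide row 2 by 1; eliminate column x_1 from the other rows.
Row 3 update in column RHS: 38/3 − 2·(13/3) = 4.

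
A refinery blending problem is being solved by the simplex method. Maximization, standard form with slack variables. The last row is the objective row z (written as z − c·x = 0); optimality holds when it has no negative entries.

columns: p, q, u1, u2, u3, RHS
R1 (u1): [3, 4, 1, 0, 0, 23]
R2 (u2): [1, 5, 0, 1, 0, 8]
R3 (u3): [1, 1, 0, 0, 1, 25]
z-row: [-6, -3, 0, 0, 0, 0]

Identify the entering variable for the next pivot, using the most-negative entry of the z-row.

p

Negative z-row entries: p: -6, q: -3.
The most negative is -6 in column p, so p enters.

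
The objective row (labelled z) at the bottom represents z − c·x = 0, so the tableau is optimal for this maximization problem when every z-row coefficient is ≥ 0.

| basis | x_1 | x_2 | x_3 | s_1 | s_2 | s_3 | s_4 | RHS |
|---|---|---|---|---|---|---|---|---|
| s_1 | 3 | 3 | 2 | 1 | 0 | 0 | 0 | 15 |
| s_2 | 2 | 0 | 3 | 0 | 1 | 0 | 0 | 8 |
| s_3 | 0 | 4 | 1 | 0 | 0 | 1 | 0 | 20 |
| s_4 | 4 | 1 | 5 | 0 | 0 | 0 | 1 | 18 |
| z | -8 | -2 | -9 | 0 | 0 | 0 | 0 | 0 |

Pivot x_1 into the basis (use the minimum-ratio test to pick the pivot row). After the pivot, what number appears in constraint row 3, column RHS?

20

Ratio test on column x_1 — row 1: 15/3 = 5; row 2: 8/2 = 4; row 3: entry 0 ≤ 0; row 4: 18/4 = 9/2. Minimum is 4 at row 2 (s_2 leaves); pivot element 2.
Divide row 2 by 2; eliminate column x_1 from the other rows.
Row 3 update in column RHS: 20 − 0·4 = 20.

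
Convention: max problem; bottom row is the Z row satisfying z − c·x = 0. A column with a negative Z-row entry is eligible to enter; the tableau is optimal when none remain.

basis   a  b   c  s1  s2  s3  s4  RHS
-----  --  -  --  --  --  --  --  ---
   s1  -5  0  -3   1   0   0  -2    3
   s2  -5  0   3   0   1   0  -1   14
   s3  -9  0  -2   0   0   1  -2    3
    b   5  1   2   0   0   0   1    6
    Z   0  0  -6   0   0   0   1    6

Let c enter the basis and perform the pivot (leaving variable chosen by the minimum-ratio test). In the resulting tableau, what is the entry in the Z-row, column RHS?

24

Ratio test on column c — row 1: entry -3 ≤ 0; row 2: 14/3 = 14/3; row 3: entry -2 ≤ 0; row 4: 6/2 = 3. Minimum is 3 at row 4 (b leaves); pivot element 2.
Divide row 4 by 2; eliminate column c from the other rows.
Z-row update in column RHS: 6 − (-6)·3 = 24.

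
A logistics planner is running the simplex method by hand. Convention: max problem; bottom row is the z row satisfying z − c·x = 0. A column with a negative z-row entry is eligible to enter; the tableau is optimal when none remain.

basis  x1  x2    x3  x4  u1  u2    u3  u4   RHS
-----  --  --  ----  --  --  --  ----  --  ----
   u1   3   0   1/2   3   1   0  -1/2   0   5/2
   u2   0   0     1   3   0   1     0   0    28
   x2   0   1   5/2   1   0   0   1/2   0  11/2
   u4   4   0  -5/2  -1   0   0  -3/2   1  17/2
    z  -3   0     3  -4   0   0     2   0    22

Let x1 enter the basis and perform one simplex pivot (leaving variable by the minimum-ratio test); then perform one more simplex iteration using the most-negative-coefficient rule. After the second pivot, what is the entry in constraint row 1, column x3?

1/6

Ratio test on column x1 — row 1: (5/2)/3 = 5/6; row 2: entry 0 ≤ 0; row 3: entry 0 ≤ 0; row 4: (17/2)/4 = 17/8. Minimum is 5/6 at row 1 (u1 leaves); pivot element 3.
Divide row 1 by 3; eliminate column x1 from the other rows.
Second iteration: most negative z-row entry is -1 in column x4, so x4 enters.
Ratio test on column x4 — row 1: (5/6)/1 = 5/6; row 2: 28/3 = 28/3; row 3: (11/2)/1 = 11/2; row 4: entry -5 ≤ 0. Minimum is 5/6 at row 1 (x1 leaves); pivot element 1.
Divide row 1 by 1; eliminate column x4 from the other rows.
After both pivots, the entry at constraint row 1, column x3 is 1/6.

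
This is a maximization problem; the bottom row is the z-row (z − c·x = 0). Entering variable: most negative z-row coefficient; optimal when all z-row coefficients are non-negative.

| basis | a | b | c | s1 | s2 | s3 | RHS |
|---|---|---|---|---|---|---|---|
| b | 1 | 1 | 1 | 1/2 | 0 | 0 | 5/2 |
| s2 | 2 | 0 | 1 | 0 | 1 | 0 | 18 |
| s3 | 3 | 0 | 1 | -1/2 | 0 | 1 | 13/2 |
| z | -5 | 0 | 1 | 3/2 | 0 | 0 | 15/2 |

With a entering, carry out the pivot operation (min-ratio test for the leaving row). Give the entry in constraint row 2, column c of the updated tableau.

Ratio test on column a — row 1: (5/2)/1 = 5/2; row 2: 18/2 = 9; row 3: (13/2)/3 = 13/6. Minimum is 13/6 at row 3 (s3 leaves); pivot element 3.
Divide row 3 by 3; eliminate column a from the other rows.
Row 2 update in column c: 1 − 2·(1/3) = 1/3.

1/3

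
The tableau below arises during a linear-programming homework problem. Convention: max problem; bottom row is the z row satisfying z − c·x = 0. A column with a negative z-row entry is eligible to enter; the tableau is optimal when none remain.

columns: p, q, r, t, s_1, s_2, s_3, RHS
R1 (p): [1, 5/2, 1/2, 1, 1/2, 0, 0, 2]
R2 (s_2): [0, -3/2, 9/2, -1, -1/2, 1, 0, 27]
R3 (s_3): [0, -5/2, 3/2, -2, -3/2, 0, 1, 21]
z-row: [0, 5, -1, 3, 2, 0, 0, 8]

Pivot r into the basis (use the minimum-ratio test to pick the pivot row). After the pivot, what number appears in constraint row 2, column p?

Ratio test on column r — row 1: 2/(1/2) = 4; row 2: 27/(9/2) = 6; row 3: 21/(3/2) = 14. Minimum is 4 at row 1 (p leaves); pivot element 1/2.
Divide row 1 by 1/2; eliminate column r from the other rows.
Row 2 update in column p: 0 − (9/2)·2 = -9.

-9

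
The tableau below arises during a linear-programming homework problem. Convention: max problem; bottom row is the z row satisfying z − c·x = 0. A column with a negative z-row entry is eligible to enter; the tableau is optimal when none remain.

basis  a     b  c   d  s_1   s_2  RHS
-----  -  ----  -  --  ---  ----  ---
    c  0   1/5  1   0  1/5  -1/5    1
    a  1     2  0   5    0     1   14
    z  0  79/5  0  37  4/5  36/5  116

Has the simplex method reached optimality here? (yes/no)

yes

Every z-row coefficient is ≥ 0, so the tableau is optimal.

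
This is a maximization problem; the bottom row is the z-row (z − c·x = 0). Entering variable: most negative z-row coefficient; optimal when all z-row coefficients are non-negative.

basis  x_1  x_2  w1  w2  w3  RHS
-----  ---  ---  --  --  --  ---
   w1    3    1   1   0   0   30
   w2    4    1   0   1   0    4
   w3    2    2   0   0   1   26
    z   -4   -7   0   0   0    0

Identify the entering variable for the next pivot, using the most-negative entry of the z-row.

x_2

Negative z-row entries: x_1: -4, x_2: -7.
The most negative is -7 in column x_2, so x_2 enters.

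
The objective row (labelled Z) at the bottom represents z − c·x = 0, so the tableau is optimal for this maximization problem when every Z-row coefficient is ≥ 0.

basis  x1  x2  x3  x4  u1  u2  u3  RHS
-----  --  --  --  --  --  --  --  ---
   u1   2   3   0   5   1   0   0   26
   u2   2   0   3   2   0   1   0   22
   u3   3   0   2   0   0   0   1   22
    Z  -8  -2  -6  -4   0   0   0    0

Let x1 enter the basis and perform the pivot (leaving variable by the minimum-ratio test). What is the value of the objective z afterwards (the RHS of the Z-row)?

176/3

Ratio test on column x1 — row 1: 26/2 = 13; row 2: 22/2 = 11; row 3: 22/3 = 22/3. Minimum is 22/3 at row 3 (u3 leaves); pivot element 3.
Pivot on row 3; the Z-row RHS becomes 0 − (-8)·(22/3) = 176/3.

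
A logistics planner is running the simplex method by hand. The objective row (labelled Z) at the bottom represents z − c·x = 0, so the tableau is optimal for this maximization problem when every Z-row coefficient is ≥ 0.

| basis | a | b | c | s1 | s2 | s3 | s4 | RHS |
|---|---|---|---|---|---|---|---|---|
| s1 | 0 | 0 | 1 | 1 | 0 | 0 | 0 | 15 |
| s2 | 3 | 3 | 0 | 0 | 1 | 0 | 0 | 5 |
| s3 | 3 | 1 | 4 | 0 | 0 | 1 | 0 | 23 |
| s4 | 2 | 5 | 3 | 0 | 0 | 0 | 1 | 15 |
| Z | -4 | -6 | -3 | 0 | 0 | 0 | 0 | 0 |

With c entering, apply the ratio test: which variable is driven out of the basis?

s4

Column c entries and ratios — s1: 15/1 = 15; s2: 0 ≤ 0, skip; s3: 23/4 = 23/4; s4: 15/3 = 5.
Smallest ratio is 5 in the row of s4, so s4 leaves.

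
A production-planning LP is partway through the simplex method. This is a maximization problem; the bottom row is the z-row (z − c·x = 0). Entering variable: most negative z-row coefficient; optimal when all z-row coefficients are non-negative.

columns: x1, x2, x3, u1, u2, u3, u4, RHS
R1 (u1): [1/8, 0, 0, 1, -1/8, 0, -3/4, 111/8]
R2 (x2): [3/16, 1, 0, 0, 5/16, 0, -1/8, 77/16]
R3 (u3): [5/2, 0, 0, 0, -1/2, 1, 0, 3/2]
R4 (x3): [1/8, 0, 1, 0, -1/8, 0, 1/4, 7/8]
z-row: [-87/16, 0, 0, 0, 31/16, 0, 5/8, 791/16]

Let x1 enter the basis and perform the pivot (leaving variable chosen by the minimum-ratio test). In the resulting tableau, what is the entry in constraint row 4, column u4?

1/4

Ratio test on column x1 — row 1: (111/8)/(1/8) = 111; row 2: (77/16)/(3/16) = 77/3; row 3: (3/2)/(5/2) = 3/5; row 4: (7/8)/(1/8) = 7. Minimum is 3/5 at row 3 (u3 leaves); pivot element 5/2.
Divide row 3 by 5/2; eliminate column x1 from the other rows.
Row 4 update in column u4: 1/4 − (1/8)·0 = 1/4.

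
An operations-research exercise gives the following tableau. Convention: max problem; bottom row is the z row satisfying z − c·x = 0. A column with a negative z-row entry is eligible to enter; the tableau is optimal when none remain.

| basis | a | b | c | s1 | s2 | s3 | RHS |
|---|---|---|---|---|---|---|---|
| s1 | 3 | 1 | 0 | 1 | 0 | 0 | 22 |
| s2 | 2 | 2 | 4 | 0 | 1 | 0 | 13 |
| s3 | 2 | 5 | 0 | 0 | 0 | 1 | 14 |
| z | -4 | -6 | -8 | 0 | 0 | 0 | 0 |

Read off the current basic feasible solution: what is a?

0

a is not in the basis, so in the current basic feasible solution a = 0.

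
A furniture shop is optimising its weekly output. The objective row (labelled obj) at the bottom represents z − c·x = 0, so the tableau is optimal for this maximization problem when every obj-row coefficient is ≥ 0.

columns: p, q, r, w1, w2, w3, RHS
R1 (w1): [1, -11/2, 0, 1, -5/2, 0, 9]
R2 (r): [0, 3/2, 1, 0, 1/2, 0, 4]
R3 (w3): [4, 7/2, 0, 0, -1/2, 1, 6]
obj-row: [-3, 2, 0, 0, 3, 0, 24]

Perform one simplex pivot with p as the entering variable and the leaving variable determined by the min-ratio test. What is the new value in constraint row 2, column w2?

Ratio test on column p — row 1: 9/1 = 9; row 2: entry 0 ≤ 0; row 3: 6/4 = 3/2. Minimum is 3/2 at row 3 (w3 leaves); pivot element 4.
Divide row 3 by 4; eliminate column p from the other rows.
Row 2 update in column w2: 1/2 − 0·(-1/8) = 1/2.

1/2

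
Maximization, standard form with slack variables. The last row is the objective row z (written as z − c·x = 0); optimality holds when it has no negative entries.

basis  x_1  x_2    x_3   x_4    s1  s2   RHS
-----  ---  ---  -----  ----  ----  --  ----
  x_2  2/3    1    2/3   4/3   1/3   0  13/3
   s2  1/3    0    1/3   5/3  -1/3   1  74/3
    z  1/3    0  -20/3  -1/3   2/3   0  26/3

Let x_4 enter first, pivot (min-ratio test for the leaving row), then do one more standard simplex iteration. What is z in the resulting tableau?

Ratio test on column x_4 — row 1: (13/3)/(4/3) = 13/4; row 2: (74/3)/(5/3) = 74/5. Minimum is 13/4 at row 1 (x_2 leaves); pivot element 4/3.
Pivot on row 1; the z-row RHS becomes 26/3 − (-1/3)·(13/4) = 39/4.
Next entering variable (most negative z-row entry -13/2): x_3.
Ratio test on column x_3 — row 1: (13/4)/(1/2) = 13/2; row 2: entry -1/2 ≤ 0. Minimum is 13/2 at row 1 (x_4 leaves); pivot element 1/2.
After the second pivot the z-row RHS is 39/4 − (-13/2)·(13/2) = 52.

52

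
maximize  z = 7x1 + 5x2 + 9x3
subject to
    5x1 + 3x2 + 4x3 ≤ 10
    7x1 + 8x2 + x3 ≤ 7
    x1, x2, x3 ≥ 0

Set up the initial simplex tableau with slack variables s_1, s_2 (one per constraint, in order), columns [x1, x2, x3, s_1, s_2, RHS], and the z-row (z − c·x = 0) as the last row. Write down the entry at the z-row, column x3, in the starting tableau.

-9

The z-row carries the negated objective coefficients: the x3 entry is -9.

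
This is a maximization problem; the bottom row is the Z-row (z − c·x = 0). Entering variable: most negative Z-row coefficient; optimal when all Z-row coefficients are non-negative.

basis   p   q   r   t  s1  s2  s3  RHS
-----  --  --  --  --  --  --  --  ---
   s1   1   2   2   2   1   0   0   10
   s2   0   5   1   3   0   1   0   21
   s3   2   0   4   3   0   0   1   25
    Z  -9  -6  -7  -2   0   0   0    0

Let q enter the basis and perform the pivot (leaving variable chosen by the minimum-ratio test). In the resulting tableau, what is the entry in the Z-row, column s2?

Ratio test on column q — row 1: 10/2 = 5; row 2: 21/5 = 21/5; row 3: entry 0 ≤ 0. Minimum is 21/5 at row 2 (s2 leaves); pivot element 5.
Divide row 2 by 5; eliminate column q from the other rows.
Z-row update in column s2: 0 − (-6)·(1/5) = 6/5.

6/5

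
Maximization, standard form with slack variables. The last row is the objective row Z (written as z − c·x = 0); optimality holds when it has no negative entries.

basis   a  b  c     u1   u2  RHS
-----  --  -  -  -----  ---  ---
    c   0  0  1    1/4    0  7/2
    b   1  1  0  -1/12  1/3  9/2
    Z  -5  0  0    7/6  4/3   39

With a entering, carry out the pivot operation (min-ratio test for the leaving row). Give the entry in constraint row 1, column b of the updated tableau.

0

Ratio test on column a — row 1: entry 0 ≤ 0; row 2: (9/2)/1 = 9/2. Minimum is 9/2 at row 2 (b leaves); pivot element 1.
Divide row 2 by 1; eliminate column a from the other rows.
Row 1 update in column b: 0 − 0·1 = 0.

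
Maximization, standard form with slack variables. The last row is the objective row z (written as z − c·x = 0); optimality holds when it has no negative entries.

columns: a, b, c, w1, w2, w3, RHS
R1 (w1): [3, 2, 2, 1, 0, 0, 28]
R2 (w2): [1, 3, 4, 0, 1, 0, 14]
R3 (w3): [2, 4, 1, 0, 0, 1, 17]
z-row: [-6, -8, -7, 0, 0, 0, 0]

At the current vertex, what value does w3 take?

17

w3 is basic (row 3); its value is the RHS of that row, 17.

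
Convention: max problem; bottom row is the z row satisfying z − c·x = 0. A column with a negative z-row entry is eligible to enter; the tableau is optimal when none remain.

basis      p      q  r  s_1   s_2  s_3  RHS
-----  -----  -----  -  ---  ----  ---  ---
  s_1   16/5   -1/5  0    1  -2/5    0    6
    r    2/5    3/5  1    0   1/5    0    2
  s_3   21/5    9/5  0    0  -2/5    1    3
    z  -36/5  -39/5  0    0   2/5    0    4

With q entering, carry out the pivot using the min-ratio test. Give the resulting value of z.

17

Ratio test on column q — row 1: entry -1/5 ≤ 0; row 2: 2/(3/5) = 10/3; row 3: 3/(9/5) = 5/3. Minimum is 5/3 at row 3 (s_3 leaves); pivot element 9/5.
Pivot on row 3; the z-row RHS becomes 4 − (-39/5)·(5/3) = 17.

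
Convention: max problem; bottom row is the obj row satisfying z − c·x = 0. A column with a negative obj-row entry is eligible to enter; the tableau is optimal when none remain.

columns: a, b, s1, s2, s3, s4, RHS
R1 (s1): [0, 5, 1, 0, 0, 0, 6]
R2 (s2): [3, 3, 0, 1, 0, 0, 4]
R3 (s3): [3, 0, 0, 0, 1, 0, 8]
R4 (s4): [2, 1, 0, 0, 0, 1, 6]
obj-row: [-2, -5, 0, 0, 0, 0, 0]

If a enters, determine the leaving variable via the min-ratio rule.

s2

Column a entries and ratios — s1: 0 ≤ 0, skip; s2: 4/3 = 4/3; s3: 8/3 = 8/3; s4: 6/2 = 3.
Smallest ratio is 4/3 in the row of s2, so s2 leaves.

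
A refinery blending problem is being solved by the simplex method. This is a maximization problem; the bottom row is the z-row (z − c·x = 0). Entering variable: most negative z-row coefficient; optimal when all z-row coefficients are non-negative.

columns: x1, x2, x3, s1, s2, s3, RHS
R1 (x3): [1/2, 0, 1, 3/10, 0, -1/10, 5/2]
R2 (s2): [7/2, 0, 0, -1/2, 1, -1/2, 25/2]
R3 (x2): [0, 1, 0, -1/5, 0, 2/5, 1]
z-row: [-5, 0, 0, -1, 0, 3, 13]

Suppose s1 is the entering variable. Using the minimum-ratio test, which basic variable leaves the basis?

Column s1 entries and ratios — x3: (5/2)/(3/10) = 25/3; s2: -1/2 ≤ 0, skip; x2: -1/5 ≤ 0, skip.
Smallest ratio is 25/3 in the row of x3, so x3 leaves.

x3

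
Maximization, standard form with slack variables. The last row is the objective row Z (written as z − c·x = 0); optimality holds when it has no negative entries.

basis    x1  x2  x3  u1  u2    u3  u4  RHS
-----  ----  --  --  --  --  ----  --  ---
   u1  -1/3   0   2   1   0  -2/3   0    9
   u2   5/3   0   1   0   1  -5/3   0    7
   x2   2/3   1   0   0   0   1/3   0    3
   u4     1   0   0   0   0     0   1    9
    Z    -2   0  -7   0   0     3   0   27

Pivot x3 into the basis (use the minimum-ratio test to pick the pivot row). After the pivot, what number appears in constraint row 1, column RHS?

9/2

Ratio test on column x3 — row 1: 9/2 = 9/2; row 2: 7/1 = 7; row 3: entry 0 ≤ 0; row 4: entry 0 ≤ 0. Minimum is 9/2 at row 1 (u1 leaves); pivot element 2.
Divide row 1 by 2; eliminate column x3 from the other rows.
In the new row 1, the RHS entry is the old entry divided by the pivot: 9/2 = 9/2.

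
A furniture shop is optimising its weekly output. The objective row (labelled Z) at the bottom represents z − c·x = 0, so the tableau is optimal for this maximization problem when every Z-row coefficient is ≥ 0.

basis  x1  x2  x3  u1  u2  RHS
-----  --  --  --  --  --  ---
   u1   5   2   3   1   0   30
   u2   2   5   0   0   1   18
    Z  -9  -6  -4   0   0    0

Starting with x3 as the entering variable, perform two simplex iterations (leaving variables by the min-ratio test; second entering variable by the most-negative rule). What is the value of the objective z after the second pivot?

52

Ratio test on column x3 — row 1: 30/3 = 10; row 2: entry 0 ≤ 0. Minimum is 10 at row 1 (u1 leaves); pivot element 3.
Pivot on row 1; the Z-row RHS becomes 0 − (-4)·10 = 40.
Next entering variable (most negative Z-row entry -10/3): x2.
Ratio test on column x2 — row 1: 10/(2/3) = 15; row 2: 18/5 = 18/5. Minimum is 18/5 at row 2 (u2 leaves); pivot element 5.
After the second pivot the Z-row RHS is 40 − (-10/3)·(18/5) = 52.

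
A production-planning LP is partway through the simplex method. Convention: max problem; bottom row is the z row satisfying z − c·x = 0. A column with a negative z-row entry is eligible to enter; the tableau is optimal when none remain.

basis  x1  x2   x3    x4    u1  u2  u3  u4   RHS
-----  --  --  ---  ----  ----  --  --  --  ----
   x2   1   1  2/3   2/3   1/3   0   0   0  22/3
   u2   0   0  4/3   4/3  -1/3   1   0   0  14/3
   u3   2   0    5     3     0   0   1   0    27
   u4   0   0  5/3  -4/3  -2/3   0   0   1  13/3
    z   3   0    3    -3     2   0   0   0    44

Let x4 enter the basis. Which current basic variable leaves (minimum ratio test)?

Column x4 entries and ratios — x2: (22/3)/(2/3) = 11; u2: (14/3)/(4/3) = 7/2; u3: 27/3 = 9; u4: -4/3 ≤ 0, skip.
Smallest ratio is 7/2 in the row of u2, so u2 leaves.

u2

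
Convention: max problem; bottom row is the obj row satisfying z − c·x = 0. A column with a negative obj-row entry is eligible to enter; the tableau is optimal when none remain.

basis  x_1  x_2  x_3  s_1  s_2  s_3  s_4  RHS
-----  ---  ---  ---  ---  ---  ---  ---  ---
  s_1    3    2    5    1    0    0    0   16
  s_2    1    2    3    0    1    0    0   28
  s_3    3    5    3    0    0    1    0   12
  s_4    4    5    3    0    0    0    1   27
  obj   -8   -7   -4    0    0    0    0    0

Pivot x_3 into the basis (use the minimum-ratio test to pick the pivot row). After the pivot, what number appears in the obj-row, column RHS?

64/5

Ratio test on column x_3 — row 1: 16/5 = 16/5; row 2: 28/3 = 28/3; row 3: 12/3 = 4; row 4: 27/3 = 9. Minimum is 16/5 at row 1 (s_1 leaves); pivot element 5.
Divide row 1 by 5; eliminate column x_3 from the other rows.
obj-row update in column RHS: 0 − (-4)·(16/5) = 64/5.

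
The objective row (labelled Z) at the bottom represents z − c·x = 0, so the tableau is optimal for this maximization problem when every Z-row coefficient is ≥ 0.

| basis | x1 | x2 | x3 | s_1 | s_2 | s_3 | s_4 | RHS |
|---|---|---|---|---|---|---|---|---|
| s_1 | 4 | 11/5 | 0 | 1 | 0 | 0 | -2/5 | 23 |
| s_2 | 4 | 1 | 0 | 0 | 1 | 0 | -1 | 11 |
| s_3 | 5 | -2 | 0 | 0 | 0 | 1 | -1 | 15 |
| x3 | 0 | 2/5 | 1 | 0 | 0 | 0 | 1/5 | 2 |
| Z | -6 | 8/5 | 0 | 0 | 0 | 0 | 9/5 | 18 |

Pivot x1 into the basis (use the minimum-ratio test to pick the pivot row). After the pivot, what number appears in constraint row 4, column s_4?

Ratio test on column x1 — row 1: 23/4 = 23/4; row 2: 11/4 = 11/4; row 3: 15/5 = 3; row 4: entry 0 ≤ 0. Minimum is 11/4 at row 2 (s_2 leaves); pivot element 4.
Divide row 2 by 4; eliminate column x1 from the other rows.
Row 4 update in column s_4: 1/5 − 0·(-1/4) = 1/5.

1/5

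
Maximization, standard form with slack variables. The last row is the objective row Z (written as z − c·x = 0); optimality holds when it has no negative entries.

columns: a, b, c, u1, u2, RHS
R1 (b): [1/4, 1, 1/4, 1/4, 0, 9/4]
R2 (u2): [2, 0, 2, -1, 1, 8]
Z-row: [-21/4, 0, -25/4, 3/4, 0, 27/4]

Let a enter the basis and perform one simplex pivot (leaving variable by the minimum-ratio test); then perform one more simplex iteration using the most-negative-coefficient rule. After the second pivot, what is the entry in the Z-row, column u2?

2

Ratio test on column a — row 1: (9/4)/(1/4) = 9; row 2: 8/2 = 4. Minimum is 4 at row 2 (u2 leaves); pivot element 2.
Divide row 2 by 2; eliminate column a from the other rows.
Second iteration: most negative Z-row entry is -15/8 in column u1, so u1 enters.
Ratio test on column u1 — row 1: (5/4)/(3/8) = 10/3; row 2: entry -1/2 ≤ 0. Minimum is 10/3 at row 1 (b leaves); pivot element 3/8.
Divide row 1 by 3/8; eliminate column u1 from the other rows.
After both pivots, the entry at the Z-row, column u2 is 2.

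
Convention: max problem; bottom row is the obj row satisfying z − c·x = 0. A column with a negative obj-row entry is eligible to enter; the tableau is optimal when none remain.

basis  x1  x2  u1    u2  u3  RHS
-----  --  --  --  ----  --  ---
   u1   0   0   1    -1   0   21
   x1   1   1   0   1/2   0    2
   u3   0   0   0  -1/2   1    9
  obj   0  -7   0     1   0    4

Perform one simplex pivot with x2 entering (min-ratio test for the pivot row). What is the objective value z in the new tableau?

Ratio test on column x2 — row 1: entry 0 ≤ 0; row 2: 2/1 = 2; row 3: entry 0 ≤ 0. Minimum is 2 at row 2 (x1 leaves); pivot element 1.
Pivot on row 2; the obj-row RHS becomes 4 − (-7)·2 = 18.

18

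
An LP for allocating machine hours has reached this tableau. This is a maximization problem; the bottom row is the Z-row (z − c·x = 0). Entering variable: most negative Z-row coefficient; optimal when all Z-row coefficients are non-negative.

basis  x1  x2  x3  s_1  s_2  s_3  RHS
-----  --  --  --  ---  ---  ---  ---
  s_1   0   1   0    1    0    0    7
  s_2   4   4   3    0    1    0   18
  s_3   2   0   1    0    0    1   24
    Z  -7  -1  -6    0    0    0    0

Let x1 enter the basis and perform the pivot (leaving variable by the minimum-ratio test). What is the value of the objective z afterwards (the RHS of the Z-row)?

Ratio test on column x1 — row 1: entry 0 ≤ 0; row 2: 18/4 = 9/2; row 3: 24/2 = 12. Minimum is 9/2 at row 2 (s_2 leaves); pivot element 4.
Pivot on row 2; the Z-row RHS becomes 0 − (-7)·(9/2) = 63/2.

63/2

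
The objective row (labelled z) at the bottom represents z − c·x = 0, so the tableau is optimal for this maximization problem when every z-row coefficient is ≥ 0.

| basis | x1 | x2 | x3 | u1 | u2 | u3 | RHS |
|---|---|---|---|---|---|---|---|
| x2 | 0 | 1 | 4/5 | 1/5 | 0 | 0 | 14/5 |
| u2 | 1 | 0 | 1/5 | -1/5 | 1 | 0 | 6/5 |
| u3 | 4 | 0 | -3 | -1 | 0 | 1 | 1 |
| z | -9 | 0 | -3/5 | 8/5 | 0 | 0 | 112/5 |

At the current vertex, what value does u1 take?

u1 is not in the basis, so in the current basic feasible solution u1 = 0.

0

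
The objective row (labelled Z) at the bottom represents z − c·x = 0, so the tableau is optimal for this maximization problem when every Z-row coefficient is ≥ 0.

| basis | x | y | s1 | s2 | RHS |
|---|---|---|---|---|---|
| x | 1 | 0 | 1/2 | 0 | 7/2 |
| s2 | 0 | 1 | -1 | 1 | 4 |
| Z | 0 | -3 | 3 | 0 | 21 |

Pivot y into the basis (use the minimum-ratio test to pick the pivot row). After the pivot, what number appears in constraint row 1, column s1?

Ratio test on column y — row 1: entry 0 ≤ 0; row 2: 4/1 = 4. Minimum is 4 at row 2 (s2 leaves); pivot element 1.
Divide row 2 by 1; eliminate column y from the other rows.
Row 1 update in column s1: 1/2 − 0·(-1) = 1/2.

1/2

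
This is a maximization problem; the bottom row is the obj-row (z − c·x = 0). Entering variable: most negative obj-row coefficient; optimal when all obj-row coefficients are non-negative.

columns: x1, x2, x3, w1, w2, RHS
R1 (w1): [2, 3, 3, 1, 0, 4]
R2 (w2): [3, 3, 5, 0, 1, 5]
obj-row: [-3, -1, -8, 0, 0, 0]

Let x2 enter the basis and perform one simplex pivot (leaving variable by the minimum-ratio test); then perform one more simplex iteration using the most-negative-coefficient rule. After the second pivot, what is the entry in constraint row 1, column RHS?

5/6

Ratio test on column x2 — row 1: 4/3 = 4/3; row 2: 5/3 = 5/3. Minimum is 4/3 at row 1 (w1 leaves); pivot element 3.
Divide row 1 by 3; eliminate column x2 from the other rows.
Second iteration: most negative obj-row entry is -7 in column x3, so x3 enters.
Ratio test on column x3 — row 1: (4/3)/1 = 4/3; row 2: 1/2 = 1/2. Minimum is 1/2 at row 2 (w2 leaves); pivot element 2.
Divide row 2 by 2; eliminate column x3 from the other rows.
After both pivots, the entry at constraint row 1, column RHS is 5/6.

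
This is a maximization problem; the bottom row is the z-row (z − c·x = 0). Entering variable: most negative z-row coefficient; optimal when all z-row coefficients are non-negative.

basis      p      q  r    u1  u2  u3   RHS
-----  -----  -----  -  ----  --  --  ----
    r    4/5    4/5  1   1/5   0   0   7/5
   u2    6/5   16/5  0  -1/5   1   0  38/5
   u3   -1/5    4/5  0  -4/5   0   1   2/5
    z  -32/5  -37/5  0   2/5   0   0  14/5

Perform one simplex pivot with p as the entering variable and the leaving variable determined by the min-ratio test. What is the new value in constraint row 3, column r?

1/4

Ratio test on column p — row 1: (7/5)/(4/5) = 7/4; row 2: (38/5)/(6/5) = 19/3; row 3: entry -1/5 ≤ 0. Minimum is 7/4 at row 1 (r leaves); pivot element 4/5.
Divide row 1 by 4/5; eliminate column p from the other rows.
Row 3 update in column r: 0 − (-1/5)·(5/4) = 1/4.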